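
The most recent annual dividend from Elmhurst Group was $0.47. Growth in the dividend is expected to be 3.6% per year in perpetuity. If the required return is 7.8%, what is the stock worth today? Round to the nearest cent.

$11.59

D₁ = D₀ × (1 + g) = $0.47 × 1.036 = $0.4869
Growing perpetuity: P = D₁ / (r − g) = $0.4869 / (0.078 − 0.036) = $11.59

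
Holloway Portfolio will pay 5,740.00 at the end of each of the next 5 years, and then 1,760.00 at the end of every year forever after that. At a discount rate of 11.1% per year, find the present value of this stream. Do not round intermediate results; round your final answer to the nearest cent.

PV of 5-year annuity: 5,740.00 × [1 − (1+0.111)^−5] / 0.111 = 21161.19086
Perpetuity value at year 5: 1,760.00 / 0.111 = 15855.85586
PV of perpetuity: 15855.85586 / (1+0.111)^5 = 9367.40709
Total PV = 21161.19086 + 9367.40709 = 30528.59795

30528.60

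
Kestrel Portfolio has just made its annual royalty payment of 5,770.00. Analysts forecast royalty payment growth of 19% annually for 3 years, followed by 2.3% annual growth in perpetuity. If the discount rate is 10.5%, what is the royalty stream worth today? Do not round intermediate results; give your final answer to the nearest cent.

110018.89

D_1 = 6866.30000
D_2 = 8170.89700
D_3 = 9723.36743
Terminal value at year 3: TV = D_3×(1+g_2)/(r−g_2) = 9947.00488/0.082 = 121304.93757
P_0 = D_1/(1+r)^1 + D_2/(1+r)^2 + D_3/(1+r)^3 + TV/(1+r)^3
    = 6213.84615 + 6691.83432 + 7206.59081 + 89906.61456 = 110018.88584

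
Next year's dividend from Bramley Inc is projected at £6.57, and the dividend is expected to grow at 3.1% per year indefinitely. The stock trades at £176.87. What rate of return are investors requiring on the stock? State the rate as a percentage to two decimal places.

6.81%

P = D₁/(r − g) ⇒ r = D₁/P + g = £6.5700/£176.87 + 0.031 = 0.037146 + 0.031 = 0.068146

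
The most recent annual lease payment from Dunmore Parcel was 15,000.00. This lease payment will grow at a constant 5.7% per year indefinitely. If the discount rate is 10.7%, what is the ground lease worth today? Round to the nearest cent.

317100.00

D₁ = D₀ × (1 + g) = 15,000.00 × 1.057 = 15,855.0000
Growing perpetuity: P = D₁ / (r − g) = 15,855.0000 / (0.107 − 0.057) = 317,100.00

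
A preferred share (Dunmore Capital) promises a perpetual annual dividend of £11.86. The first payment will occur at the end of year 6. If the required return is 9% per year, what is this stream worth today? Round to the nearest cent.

Value at end of year 5: C / r = £11.86 / 0.09 = £131.7778
Discount to today: PV = £131.7778 / (1 + 0.09)^5 = £131.7778 / 1.538624 = £85.65

£85.65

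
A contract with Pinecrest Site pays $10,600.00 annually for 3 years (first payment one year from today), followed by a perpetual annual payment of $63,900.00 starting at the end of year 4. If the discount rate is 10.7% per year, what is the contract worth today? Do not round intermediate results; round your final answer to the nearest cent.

PV of 3-year annuity: $10,600.00 × [1 − (1+0.107)^−3] / 0.107 = 26039.13267
Perpetuity value at year 3: $63,900.00 / 0.107 = 597196.26168
PV of perpetuity: 597196.26168 / (1+0.107)^3 = 440224.50910
Total PV = 26039.13267 + 440224.50910 = 466263.64176

$466263.64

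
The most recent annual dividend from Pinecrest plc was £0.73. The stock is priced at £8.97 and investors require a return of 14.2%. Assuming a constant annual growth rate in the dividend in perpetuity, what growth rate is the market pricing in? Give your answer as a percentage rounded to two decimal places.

P = D₀(1+g)/(r−g) ⇒ P(r−g) = D₀(1+g) ⇒ g(P+D₀) = P·r − D₀
g = (P·r − D₀)/(P + D₀) = (£8.97×0.142 − £0.73) / (£8.97 + £0.73) = 0.056056

5.61%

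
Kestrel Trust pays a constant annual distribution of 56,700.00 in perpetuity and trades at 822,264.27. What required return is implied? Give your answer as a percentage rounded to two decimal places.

P = C/r ⇒ r = C/P = 56,700.00/822,264.27 = 0.068956

6.90%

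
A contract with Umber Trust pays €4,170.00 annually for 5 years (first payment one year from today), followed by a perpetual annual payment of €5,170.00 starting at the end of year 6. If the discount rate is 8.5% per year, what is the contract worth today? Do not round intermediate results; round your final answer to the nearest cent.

PV of 5-year annuity: €4,170.00 × [1 − (1+0.085)^−5] / 0.085 = 16432.47747
Perpetuity value at year 5: €5,170.00 / 0.085 = 60823.52941
PV of perpetuity: 60823.52941 / (1+0.085)^5 = 40450.40986
Total PV = 16432.47747 + 40450.40986 = 56882.88733

€56882.89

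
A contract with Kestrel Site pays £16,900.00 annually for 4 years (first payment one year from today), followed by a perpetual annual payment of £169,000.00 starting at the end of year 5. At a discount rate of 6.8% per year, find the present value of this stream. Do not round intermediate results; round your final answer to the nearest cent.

£1967764.60

PV of 4-year annuity: £16,900.00 × [1 − (1+0.068)^−4] / 0.068 = 57503.28012
Perpetuity value at year 4: £169,000.00 / 0.068 = 2485294.11765
PV of perpetuity: 2485294.11765 / (1+0.068)^4 = 1910261.31645
Total PV = 57503.28012 + 1910261.31645 = 1967764.59657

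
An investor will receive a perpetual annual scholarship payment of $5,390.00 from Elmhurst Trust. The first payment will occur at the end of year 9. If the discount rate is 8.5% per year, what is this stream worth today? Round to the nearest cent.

$33016.57

Value at end of year 8: C / r = $5,390.00 / 0.085 = $63,411.7647
Discount to today: PV = $63,411.7647 / (1 + 0.085)^8 = $63,411.7647 / 1.920604 = $33,016.57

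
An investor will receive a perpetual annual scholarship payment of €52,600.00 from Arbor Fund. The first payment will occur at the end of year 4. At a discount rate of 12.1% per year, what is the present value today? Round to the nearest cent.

Value at end of year 3: C / r = €52,600.00 / 0.121 = €434,710.7438
Discount to today: PV = €434,710.7438 / (1 + 0.121)^3 = €434,710.7438 / 1.408695 = €308,591.20

€308591.20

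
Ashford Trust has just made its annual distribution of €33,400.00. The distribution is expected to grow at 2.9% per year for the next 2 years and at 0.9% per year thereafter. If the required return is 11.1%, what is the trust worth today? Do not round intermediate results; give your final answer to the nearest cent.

D_1 = 34368.60000
D_2 = 35365.28940
Terminal value at year 2: TV = D_2×(1+g_2)/(r−g_2) = 35683.57700/0.102 = 349838.99024
P_0 = D_1/(1+r)^1 + D_2/(1+r)^2 + TV/(1+r)^2
    = 30934.83348 + 28651.61445 + 283426.26451 = 343012.71245

€343012.71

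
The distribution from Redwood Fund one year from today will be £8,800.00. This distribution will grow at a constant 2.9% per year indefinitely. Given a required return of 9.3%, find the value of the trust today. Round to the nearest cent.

Growing perpetuity: P = D₁ / (r − g) = £8,800.0000 / (0.093 − 0.029) = £137,500.00

£137500.00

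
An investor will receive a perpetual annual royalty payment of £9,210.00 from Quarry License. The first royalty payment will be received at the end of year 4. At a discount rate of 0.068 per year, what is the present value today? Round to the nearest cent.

£111182.63

Value at end of year 3: C / r = £9,210.00 / 0.068 = £135,441.1765
Discount to today: PV = £135,441.1765 / (1 + 0.068)^3 = £135,441.1765 / 1.218186 = £111,182.63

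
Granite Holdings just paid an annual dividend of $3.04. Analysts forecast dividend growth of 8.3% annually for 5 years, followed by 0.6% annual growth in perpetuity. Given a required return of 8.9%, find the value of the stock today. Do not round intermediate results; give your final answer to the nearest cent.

D_1 = 3.29232
D_2 = 3.56558
D_3 = 3.86153
D_4 = 4.18203
D_5 = 4.52914
Terminal value at year 5: TV = D_5×(1+g_2)/(r−g_2) = 4.55632/0.083 = 54.89537
P_0 = D_1/(1+r)^1 + D_2/(1+r)^2 + D_3/(1+r)^3 + D_4/(1+r)^4 + D_5/(1+r)^5 + TV/(1+r)^5
    = 3.02325 + 3.00659 + 2.99003 + 2.97355 + 2.95717 + 35.84234 = 50.79294

$50.79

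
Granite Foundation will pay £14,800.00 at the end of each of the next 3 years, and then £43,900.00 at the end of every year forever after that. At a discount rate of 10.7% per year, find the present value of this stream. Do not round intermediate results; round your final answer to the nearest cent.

PV of 3-year annuity: £14,800.00 × [1 − (1+0.107)^−3] / 0.107 = 36356.52486
Perpetuity value at year 3: £43,900.00 / 0.107 = 410280.37383
PV of perpetuity: 410280.37383 / (1+0.107)^3 = 302439.06024
Total PV = 36356.52486 + 302439.06024 = 338795.58510

£338795.59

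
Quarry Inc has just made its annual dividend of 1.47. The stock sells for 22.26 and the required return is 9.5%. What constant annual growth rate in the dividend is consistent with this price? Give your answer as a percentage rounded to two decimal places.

2.72%

P = D₀(1+g)/(r−g) ⇒ P(r−g) = D₀(1+g) ⇒ g(P+D₀) = P·r − D₀
g = (P·r − D₀)/(P + D₀) = (22.26×0.095 − 1.47) / (22.26 + 1.47) = 0.027168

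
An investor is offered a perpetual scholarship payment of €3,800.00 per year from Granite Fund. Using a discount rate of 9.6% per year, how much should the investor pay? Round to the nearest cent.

€39583.33

Level perpetuity: PV = C / r = €3,800.00 / 0.096 = €39,583.33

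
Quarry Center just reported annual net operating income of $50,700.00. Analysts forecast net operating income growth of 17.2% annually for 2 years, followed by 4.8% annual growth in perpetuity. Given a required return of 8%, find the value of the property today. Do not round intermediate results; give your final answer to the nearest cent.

D_1 = 59420.40000
D_2 = 69640.70880
Terminal value at year 2: TV = D_2×(1+g_2)/(r−g_2) = 72983.46282/0.032 = 2280733.21320
P_0 = D_1/(1+r)^1 + D_2/(1+r)^2 + TV/(1+r)^2
    = 55018.88889 + 59705.68313 + 1955361.12243 = 2070085.69444

$2070085.69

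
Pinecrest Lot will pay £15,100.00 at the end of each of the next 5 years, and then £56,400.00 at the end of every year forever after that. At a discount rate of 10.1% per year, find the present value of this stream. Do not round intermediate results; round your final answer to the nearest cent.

£402255.49

PV of 5-year annuity: £15,100.00 × [1 − (1+0.101)^−5] / 0.101 = 57094.94871
Perpetuity value at year 5: £56,400.00 / 0.101 = 558415.84158
PV of perpetuity: 558415.84158 / (1+0.101)^5 = 345160.53648
Total PV = 57094.94871 + 345160.53648 = 402255.48519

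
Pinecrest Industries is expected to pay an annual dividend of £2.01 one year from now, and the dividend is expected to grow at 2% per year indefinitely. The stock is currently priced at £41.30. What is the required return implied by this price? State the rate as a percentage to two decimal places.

6.87%

P = D₁/(r − g) ⇒ r = D₁/P + g = £2.0100/£41.30 + 0.02 = 0.048668 + 0.02 = 0.068668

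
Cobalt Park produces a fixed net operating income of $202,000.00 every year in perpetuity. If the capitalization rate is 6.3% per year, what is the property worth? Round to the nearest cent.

$3206349.21

Level perpetuity: PV = C / r = $202,000.00 / 0.063 = $3,206,349.21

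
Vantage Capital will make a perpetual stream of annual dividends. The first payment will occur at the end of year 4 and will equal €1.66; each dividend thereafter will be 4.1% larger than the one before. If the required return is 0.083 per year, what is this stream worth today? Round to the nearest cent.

€31.12

Value at end of year 3: C₁ / (r − g) = €1.66 / (0.083 − 0.041) = €39.5238
Discount to today: PV = €39.5238 / (1 + 0.083)^3 = €39.5238 / 1.270239 = €31.12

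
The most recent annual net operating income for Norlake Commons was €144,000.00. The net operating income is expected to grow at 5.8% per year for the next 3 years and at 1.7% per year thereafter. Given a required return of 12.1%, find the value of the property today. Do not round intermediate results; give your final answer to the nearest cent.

D_1 = 152352.00000
D_2 = 161188.41600
D_3 = 170537.34413
Terminal value at year 3: TV = D_3×(1+g_2)/(r−g_2) = 173436.47898/0.104 = 1667658.45171
P_0 = D_1/(1+r)^1 + D_2/(1+r)^2 + D_3/(1+r)^3 + TV/(1+r)^3
    = 135907.22569 + 128269.26385 + 121060.55411 + 1183832.53395 = 1569069.57761

€1569069.58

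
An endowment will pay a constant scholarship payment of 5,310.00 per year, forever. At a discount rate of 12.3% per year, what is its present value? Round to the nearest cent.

43170.73

Level perpetuity: PV = C / r = 5,310.00 / 0.123 = 43,170.73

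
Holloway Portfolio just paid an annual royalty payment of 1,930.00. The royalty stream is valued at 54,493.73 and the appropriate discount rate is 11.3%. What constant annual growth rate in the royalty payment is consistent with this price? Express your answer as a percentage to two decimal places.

7.49%

P = D₀(1+g)/(r−g) ⇒ P(r−g) = D₀(1+g) ⇒ g(P+D₀) = P·r − D₀
g = (P·r − D₀)/(P + D₀) = (54,493.73×0.113 − 1,930.00) / (54,493.73 + 1,930.00) = 0.074929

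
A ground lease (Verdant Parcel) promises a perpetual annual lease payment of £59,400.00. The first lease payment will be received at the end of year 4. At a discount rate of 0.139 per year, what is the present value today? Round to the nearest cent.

Value at end of year 3: C / r = £59,400.00 / 0.139 = £427,338.1295
Discount to today: PV = £427,338.1295 / (1 + 0.139)^3 = £427,338.1295 / 1.477649 = £289,201.45

£289201.45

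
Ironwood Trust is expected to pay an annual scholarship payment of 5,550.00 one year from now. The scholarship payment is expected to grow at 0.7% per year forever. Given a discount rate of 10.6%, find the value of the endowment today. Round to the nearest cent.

Growing perpetuity: P = D₁ / (r − g) = 5,550.0000 / (0.106 − 0.007) = 56,060.61

56060.61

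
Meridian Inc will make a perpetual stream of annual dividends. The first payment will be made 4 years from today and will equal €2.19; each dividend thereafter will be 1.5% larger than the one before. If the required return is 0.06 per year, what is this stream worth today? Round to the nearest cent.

Value at end of year 3: C₁ / (r − g) = €2.19 / (0.06 − 0.015) = €48.6667
Discount to today: PV = €48.6667 / (1 + 0.06)^3 = €48.6667 / 1.191016 = €40.86

€40.86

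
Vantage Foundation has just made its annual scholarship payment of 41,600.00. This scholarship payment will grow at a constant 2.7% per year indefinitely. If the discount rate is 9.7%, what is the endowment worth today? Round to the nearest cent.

D₁ = D₀ × (1 + g) = 41,600.00 × 1.027 = 42,723.2000
Growing perpetuity: P = D₁ / (r − g) = 42,723.2000 / (0.097 − 0.027) = 610,331.43

610331.43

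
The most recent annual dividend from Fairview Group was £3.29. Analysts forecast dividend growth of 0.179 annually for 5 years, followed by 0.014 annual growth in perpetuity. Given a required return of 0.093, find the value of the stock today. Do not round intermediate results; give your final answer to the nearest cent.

D_1 = 3.87891
D_2 = 4.57323
D_3 = 5.39184
D_4 = 6.35698
D_5 = 7.49488
Terminal value at year 5: TV = D_5×(1+g_2)/(r−g_2) = 7.59981/0.079 = 96.20016
P_0 = D_1/(1+r)^1 + D_2/(1+r)^2 + D_3/(1+r)^3 + D_4/(1+r)^4 + D_5/(1+r)^5 + TV/(1+r)^5
    = 3.54887 + 3.82810 + 4.12930 + 4.45421 + 4.80468 + 61.67015 = 82.43530

£82.44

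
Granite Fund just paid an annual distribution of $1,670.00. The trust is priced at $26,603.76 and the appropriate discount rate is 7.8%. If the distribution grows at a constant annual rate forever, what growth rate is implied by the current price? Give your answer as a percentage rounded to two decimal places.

P = D₀(1+g)/(r−g) ⇒ P(r−g) = D₀(1+g) ⇒ g(P+D₀) = P·r − D₀
g = (P·r − D₀)/(P + D₀) = ($26,603.76×0.078 − $1,670.00) / ($26,603.76 + $1,670.00) = 0.014328

1.43%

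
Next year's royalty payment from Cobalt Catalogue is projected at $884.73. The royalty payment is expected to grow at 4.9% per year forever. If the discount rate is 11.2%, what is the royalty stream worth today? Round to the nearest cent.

$14043.33

Growing perpetuity: P = D₁ / (r − g) = $884.7300 / (0.112 − 0.049) = $14,043.33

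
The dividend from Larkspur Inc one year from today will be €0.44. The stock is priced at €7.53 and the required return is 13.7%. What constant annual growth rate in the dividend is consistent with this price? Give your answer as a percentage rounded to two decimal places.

P = D₁/(r−g) ⇒ g = r − D₁/P = 0.137 − €0.44/€7.53 = 0.078567

7.86%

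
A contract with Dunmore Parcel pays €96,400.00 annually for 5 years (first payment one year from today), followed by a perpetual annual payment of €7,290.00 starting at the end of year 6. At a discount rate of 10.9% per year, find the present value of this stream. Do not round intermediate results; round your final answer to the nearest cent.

€397052.27

PV of 5-year annuity: €96,400.00 × [1 − (1+0.109)^−5] / 0.109 = 357182.54264
Perpetuity value at year 5: €7,290.00 / 0.109 = 66880.73394
PV of perpetuity: 66880.73394 / (1+0.109)^5 = 39869.73046
Total PV = 357182.54264 + 39869.73046 = 397052.27310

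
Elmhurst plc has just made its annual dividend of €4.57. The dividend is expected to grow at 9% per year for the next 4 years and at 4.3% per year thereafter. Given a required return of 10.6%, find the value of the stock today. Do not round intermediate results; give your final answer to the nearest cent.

€89.00

D_1 = 4.98130
D_2 = 5.42962
D_3 = 5.91828
D_4 = 6.45093
Terminal value at year 4: TV = D_4×(1+g_2)/(r−g_2) = 6.72832/0.063 = 106.79870
P_0 = D_1/(1+r)^1 + D_2/(1+r)^2 + D_3/(1+r)^3 + D_4/(1+r)^4 + TV/(1+r)^4
    = 4.50389 + 4.43873 + 4.37452 + 4.31123 + 71.37489 = 89.00326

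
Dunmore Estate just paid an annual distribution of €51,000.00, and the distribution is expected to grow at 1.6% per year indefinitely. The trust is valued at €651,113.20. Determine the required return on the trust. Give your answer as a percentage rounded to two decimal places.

9.56%

D₁ = €51,000.00 × 1.016 = €51,816.0000
P = D₁/(r − g) ⇒ r = D₁/P + g = €51,816.0000/€651,113.20 + 0.016 = 0.079581 + 0.016 = 0.095581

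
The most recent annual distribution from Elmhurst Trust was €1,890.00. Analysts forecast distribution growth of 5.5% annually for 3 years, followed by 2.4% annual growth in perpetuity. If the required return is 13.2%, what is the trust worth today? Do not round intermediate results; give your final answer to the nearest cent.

D_1 = 1993.95000
D_2 = 2103.61725
D_3 = 2219.31620
Terminal value at year 3: TV = D_3×(1+g_2)/(r−g_2) = 2272.57979/0.108 = 21042.40544
P_0 = D_1/(1+r)^1 + D_2/(1+r)^2 + D_3/(1+r)^3 + TV/(1+r)^3
    = 1761.43993 + 1641.62467 + 1529.95939 + 14506.28159 = 19439.30558

€19439.31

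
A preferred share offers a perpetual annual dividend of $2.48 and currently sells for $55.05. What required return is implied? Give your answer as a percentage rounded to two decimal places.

P = C/r ⇒ r = C/P = $2.48/$55.05 = 0.045050

4.50%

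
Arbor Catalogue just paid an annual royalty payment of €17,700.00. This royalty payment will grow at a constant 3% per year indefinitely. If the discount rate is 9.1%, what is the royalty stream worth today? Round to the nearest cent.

€298868.85

D₁ = D₀ × (1 + g) = €17,700.00 × 1.03 = €18,231.0000
Growing perpetuity: P = D₁ / (r − g) = €18,231.0000 / (0.091 − 0.03) = €298,868.85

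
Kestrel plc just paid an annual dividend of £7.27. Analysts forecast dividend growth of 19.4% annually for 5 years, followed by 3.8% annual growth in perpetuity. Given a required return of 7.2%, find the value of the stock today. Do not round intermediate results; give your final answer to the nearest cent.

D_1 = 8.68038
D_2 = 10.36437
D_3 = 12.37506
D_4 = 14.77582
D_5 = 17.64233
Terminal value at year 5: TV = D_5×(1+g_2)/(r−g_2) = 18.31274/0.034 = 538.61009
P_0 = D_1/(1+r)^1 + D_2/(1+r)^2 + D_3/(1+r)^3 + D_4/(1+r)^4 + D_5/(1+r)^5 + TV/(1+r)^5
    = 8.09737 + 9.01890 + 10.04530 + 11.18852 + 12.46184 + 380.45260 = 431.26453

£431.26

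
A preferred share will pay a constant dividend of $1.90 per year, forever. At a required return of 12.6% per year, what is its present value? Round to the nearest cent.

Level perpetuity: PV = C / r = $1.90 / 0.126 = $15.08

$15.08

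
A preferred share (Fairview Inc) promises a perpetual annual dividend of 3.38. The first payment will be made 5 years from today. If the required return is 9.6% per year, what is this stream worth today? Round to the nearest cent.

24.40

Value at end of year 4: C / r = 3.38 / 0.096 = 35.2083
Discount to today: PV = 35.2083 / (1 + 0.096)^4 = 35.2083 / 1.442920 = 24.40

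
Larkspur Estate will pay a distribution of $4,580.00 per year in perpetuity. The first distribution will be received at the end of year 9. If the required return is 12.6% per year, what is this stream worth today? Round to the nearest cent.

Value at end of year 8: C / r = $4,580.00 / 0.126 = $36,349.2063
Discount to today: PV = $36,349.2063 / (1 + 0.126)^8 = $36,349.2063 / 2.584087 = $14,066.56

$14066.56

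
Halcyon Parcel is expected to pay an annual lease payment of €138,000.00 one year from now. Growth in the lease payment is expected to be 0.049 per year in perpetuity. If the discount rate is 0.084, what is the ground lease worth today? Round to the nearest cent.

Growing perpetuity: P = D₁ / (r − g) = €138,000.0000 / (0.084 − 0.049) = €3,942,857.14

€3942857.14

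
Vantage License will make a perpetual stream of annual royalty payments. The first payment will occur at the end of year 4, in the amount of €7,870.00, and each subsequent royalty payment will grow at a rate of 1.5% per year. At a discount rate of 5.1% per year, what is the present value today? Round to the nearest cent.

Value at end of year 3: C₁ / (r − g) = €7,870.00 / (0.051 − 0.015) = €218,611.1111
Discount to today: PV = €218,611.1111 / (1 + 0.051)^3 = €218,611.1111 / 1.160936 = €188,305.97

€188305.97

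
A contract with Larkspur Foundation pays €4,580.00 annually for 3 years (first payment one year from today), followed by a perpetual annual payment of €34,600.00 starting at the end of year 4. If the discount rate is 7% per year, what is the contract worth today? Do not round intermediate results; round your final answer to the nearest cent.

PV of 3-year annuity: €4,580.00 × [1 − (1+0.07)^−3] / 0.07 = 12019.36748
Perpetuity value at year 3: €34,600.00 / 0.07 = 494285.71429
PV of perpetuity: 494285.71429 / (1+0.07)^3 = 403484.37915
Total PV = 12019.36748 + 403484.37915 = 415503.74663

€415503.75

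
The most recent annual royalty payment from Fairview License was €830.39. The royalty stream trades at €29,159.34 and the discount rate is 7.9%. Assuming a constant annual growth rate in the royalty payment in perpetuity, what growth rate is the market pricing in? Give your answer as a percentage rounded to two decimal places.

P = D₀(1+g)/(r−g) ⇒ P(r−g) = D₀(1+g) ⇒ g(P+D₀) = P·r − D₀
g = (P·r − D₀)/(P + D₀) = (€29,159.34×0.079 − €830.39) / (€29,159.34 + €830.39) = 0.049123

4.91%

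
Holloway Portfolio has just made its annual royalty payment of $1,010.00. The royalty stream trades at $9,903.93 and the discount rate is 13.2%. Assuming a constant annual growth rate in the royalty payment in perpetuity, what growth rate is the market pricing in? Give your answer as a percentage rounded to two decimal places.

P = D₀(1+g)/(r−g) ⇒ P(r−g) = D₀(1+g) ⇒ g(P+D₀) = P·r − D₀
g = (P·r − D₀)/(P + D₀) = ($9,903.93×0.132 − $1,010.00) / ($9,903.93 + $1,010.00) = 0.027242

2.72%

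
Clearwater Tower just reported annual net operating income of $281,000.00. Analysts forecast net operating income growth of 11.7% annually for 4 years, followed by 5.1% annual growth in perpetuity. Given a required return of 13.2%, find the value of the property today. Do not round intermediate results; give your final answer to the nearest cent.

$4543870.09

D_1 = 313877.00000
D_2 = 350600.60900
D_3 = 391620.88025
D_4 = 437440.52324
Terminal value at year 4: TV = D_4×(1+g_2)/(r−g_2) = 459749.98993/0.081 = 5675925.80158
P_0 = D_1/(1+r)^1 + D_2/(1+r)^2 + D_3/(1+r)^3 + D_4/(1+r)^4 + TV/(1+r)^4
    = 277276.50177 + 273602.34317 + 269976.87043 + 266399.43840 + 3456614.93530 = 4543870.08907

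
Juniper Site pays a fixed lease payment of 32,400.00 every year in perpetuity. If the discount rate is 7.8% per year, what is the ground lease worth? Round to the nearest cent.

Level perpetuity: PV = C / r = 32,400.00 / 0.078 = 415,384.62

415384.62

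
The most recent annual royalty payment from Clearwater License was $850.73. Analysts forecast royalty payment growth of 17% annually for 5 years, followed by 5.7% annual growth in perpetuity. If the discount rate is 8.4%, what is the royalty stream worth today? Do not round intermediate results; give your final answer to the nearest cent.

D_1 = 995.35410
D_2 = 1164.56430
D_3 = 1362.54023
D_4 = 1594.17207
D_5 = 1865.18132
Terminal value at year 5: TV = D_5×(1+g_2)/(r−g_2) = 1971.49665/0.027 = 73018.39454
P_0 = D_1/(1+r)^1 + D_2/(1+r)^2 + D_3/(1+r)^3 + D_4/(1+r)^4 + D_5/(1+r)^5 + TV/(1+r)^5
    = 918.22334 + 991.07132 + 1069.69875 + 1154.56414 + 1246.16241 + 48784.95052 = 54164.67047

$54164.67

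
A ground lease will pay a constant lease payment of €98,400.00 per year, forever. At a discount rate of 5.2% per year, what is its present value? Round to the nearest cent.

€1892307.69

Level perpetuity: PV = C / r = €98,400.00 / 0.052 = €1,892,307.69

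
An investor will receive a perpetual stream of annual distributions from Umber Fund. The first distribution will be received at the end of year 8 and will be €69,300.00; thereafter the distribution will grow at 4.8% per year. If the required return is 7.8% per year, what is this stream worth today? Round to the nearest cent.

Value at end of year 7: C₁ / (r − g) = €69,300.00 / (0.078 − 0.048) = €2,310,000.0000
Discount to today: PV = €2,310,000.0000 / (1 + 0.078)^7 = €2,310,000.0000 / 1.691731 = €1,365,465.26

€1365465.26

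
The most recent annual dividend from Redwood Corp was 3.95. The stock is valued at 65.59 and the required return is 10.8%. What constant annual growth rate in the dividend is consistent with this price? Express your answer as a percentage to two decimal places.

4.51%

P = D₀(1+g)/(r−g) ⇒ P(r−g) = D₀(1+g) ⇒ g(P+D₀) = P·r − D₀
g = (P·r − D₀)/(P + D₀) = (65.59×0.108 − 3.95) / (65.59 + 3.95) = 0.045064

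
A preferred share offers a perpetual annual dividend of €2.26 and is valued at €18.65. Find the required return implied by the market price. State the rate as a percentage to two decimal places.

P = C/r ⇒ r = C/P = €2.26/€18.65 = 0.121180

12.12%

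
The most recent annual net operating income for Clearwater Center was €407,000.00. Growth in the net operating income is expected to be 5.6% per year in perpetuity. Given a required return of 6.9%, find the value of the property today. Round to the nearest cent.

€33060923.08

D₁ = D₀ × (1 + g) = €407,000.00 × 1.056 = €429,792.0000
Growing perpetuity: P = D₁ / (r − g) = €429,792.0000 / (0.069 − 0.056) = €33,060,923.08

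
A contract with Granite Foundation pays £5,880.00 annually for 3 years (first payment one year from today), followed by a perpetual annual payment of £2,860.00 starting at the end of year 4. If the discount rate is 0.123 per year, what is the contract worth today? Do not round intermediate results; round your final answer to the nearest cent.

PV of 3-year annuity: £5,880.00 × [1 − (1+0.123)^−3] / 0.123 = 14050.27960
Perpetuity value at year 3: £2,860.00 / 0.123 = 23252.03252
PV of perpetuity: 23252.03252 / (1+0.123)^3 = 16418.05299
Total PV = 14050.27960 + 16418.05299 = 30468.33259

£30468.33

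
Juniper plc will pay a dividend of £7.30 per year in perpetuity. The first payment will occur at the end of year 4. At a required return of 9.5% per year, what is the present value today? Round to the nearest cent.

£58.53

Value at end of year 3: C / r = £7.30 / 0.095 = £76.8421
Discount to today: PV = £76.8421 / (1 + 0.095)^3 = £76.8421 / 1.312932 = £58.53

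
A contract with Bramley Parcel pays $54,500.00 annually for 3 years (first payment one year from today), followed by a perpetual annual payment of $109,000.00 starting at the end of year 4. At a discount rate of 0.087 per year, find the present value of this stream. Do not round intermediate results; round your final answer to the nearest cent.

PV of 3-year annuity: $54,500.00 × [1 − (1+0.087)^−3] / 0.087 = 138696.50819
Perpetuity value at year 3: $109,000.00 / 0.087 = 1252873.56322
PV of perpetuity: 1252873.56322 / (1+0.087)^3 = 975480.54685
Total PV = 138696.50819 + 975480.54685 = 1114177.05503

$1114177.06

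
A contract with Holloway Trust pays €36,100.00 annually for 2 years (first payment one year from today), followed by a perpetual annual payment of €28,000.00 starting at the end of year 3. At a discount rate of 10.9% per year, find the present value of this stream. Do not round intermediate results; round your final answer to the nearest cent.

€270770.61

PV of 2-year annuity: €36,100.00 × [1 − (1+0.109)^−2] / 0.109 = 61904.28180
Perpetuity value at year 2: €28,000.00 / 0.109 = 256880.73394
PV of perpetuity: 256880.73394 / (1+0.109)^2 = 208866.33255
Total PV = 61904.28180 + 208866.33255 = 270770.61435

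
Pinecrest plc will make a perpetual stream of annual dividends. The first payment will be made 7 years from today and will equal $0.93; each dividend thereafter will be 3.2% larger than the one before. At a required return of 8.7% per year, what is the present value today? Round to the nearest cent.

$10.25

Value at end of year 6: C₁ / (r − g) = $0.93 / (0.087 − 0.032) = $16.9091
Discount to today: PV = $16.9091 / (1 + 0.087)^6 = $16.9091 / 1.649595 = $10.25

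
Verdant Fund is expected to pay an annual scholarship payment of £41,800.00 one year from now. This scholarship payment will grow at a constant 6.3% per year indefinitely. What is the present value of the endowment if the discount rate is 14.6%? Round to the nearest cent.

Growing perpetuity: P = D₁ / (r − g) = £41,800.0000 / (0.146 − 0.063) = £503,614.46

£503614.46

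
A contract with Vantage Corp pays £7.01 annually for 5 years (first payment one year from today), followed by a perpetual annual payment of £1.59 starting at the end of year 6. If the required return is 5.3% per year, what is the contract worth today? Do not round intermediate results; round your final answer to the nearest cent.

PV of 5-year annuity: £7.01 × [1 − (1+0.053)^−5] / 0.053 = 30.09959
Perpetuity value at year 5: £1.59 / 0.053 = 30.00000
PV of perpetuity: 30.00000 / (1+0.053)^5 = 23.17285
Total PV = 30.09959 + 23.17285 = 53.27243

£53.27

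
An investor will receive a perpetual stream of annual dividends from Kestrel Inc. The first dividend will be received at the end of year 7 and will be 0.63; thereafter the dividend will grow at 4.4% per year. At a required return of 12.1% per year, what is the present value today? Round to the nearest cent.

Value at end of year 6: C₁ / (r − g) = 0.63 / (0.121 − 0.044) = 8.1818
Discount to today: PV = 8.1818 / (1 + 0.121)^6 = 8.1818 / 1.984420 = 4.12

4.12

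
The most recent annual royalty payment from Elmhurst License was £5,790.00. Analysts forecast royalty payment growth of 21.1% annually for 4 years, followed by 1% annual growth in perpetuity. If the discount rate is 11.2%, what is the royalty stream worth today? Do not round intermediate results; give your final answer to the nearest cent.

£109435.72

D_1 = 7011.69000
D_2 = 8491.15659
D_3 = 10282.79063
D_4 = 12452.45945
Terminal value at year 4: TV = D_4×(1+g_2)/(r−g_2) = 12576.98405/0.102 = 123303.76518
P_0 = D_1/(1+r)^1 + D_2/(1+r)^2 + D_3/(1+r)^3 + D_4/(1+r)^4 + TV/(1+r)^4
    = 6305.47662 + 6866.84549 + 7478.19235 + 8143.96666 + 80641.23854 = 109435.71966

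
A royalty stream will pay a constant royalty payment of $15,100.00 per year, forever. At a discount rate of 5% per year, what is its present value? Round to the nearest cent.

$302000.00

Level perpetuity: PV = C / r = $15,100.00 / 0.05 = $302,000.00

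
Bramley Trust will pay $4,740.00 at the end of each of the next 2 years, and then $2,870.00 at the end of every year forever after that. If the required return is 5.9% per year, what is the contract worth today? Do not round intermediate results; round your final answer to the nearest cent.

PV of 2-year annuity: $4,740.00 × [1 − (1+0.059)^−2] / 0.059 = 8702.47467
Perpetuity value at year 2: $2,870.00 / 0.059 = 48644.06780
PV of perpetuity: 48644.06780 / (1+0.059)^2 = 43374.84790
Total PV = 8702.47467 + 43374.84790 = 52077.32257

$52077.32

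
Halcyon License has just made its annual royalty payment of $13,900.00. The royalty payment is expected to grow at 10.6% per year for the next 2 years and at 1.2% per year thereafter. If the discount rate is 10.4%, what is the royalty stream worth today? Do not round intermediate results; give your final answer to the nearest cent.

$181330.08

D_1 = 15373.40000
D_2 = 17002.98040
Terminal value at year 2: TV = D_2×(1+g_2)/(r−g_2) = 17207.01616/0.092 = 187032.78440
P_0 = D_1/(1+r)^1 + D_2/(1+r)^2 + TV/(1+r)^2
    = 13925.18116 + 13950.40794 + 153454.48731 = 181330.07640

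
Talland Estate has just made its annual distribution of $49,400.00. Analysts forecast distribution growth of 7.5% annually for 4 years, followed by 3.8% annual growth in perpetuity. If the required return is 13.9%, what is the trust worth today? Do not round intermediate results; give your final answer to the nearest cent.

$574207.31

D_1 = 53105.00000
D_2 = 57087.87500
D_3 = 61369.46562
D_4 = 65972.17555
Terminal value at year 4: TV = D_4×(1+g_2)/(r−g_2) = 68479.11822/0.101 = 678011.07146
P_0 = D_1/(1+r)^1 + D_2/(1+r)^2 + D_3/(1+r)^3 + D_4/(1+r)^4 + TV/(1+r)^4
    = 46624.23178 + 44004.43298 + 41531.83973 + 39198.18061 + 402848.62842 = 574207.31353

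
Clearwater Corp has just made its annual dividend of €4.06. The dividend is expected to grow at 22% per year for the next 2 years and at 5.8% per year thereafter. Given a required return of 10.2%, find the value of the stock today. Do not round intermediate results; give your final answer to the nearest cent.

€129.12

D_1 = 4.95320
D_2 = 6.04290
Terminal value at year 2: TV = D_2×(1+g_2)/(r−g_2) = 6.39339/0.044 = 145.30437
P_0 = D_1/(1+r)^1 + D_2/(1+r)^2 + TV/(1+r)^2
    = 4.49474 + 4.97602 + 119.65077 = 129.12153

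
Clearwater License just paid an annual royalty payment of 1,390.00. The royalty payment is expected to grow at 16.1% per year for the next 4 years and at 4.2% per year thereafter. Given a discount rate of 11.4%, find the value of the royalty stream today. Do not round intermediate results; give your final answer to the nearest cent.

29903.92

D_1 = 1613.79000
D_2 = 1873.61019
D_3 = 2175.26143
D_4 = 2525.47852
Terminal value at year 4: TV = D_4×(1+g_2)/(r−g_2) = 2631.54862/0.072 = 36549.28637
P_0 = D_1/(1+r)^1 + D_2/(1+r)^2 + D_3/(1+r)^3 + D_4/(1+r)^4 + TV/(1+r)^4
    = 1448.64452 + 1509.76328 + 1573.46065 + 1639.84544 + 23732.20758 = 29903.92147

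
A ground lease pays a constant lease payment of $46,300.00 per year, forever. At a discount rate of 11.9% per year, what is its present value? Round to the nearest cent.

$389075.63

Level perpetuity: PV = C / r = $46,300.00 / 0.119 = $389,075.63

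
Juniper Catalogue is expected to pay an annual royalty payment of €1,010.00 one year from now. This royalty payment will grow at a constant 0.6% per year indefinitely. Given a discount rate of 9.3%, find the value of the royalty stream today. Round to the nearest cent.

Growing perpetuity: P = D₁ / (r − g) = €1,010.0000 / (0.093 − 0.006) = €11,609.20

€11609.20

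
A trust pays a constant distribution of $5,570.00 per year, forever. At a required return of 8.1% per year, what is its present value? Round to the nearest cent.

Level perpetuity: PV = C / r = $5,570.00 / 0.081 = $68,765.43

$68765.43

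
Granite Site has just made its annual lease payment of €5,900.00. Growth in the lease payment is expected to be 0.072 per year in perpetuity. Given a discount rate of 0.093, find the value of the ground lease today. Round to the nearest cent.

€301180.95

D₁ = D₀ × (1 + g) = €5,900.00 × 1.072 = €6,324.8000
Growing perpetuity: P = D₁ / (r − g) = €6,324.8000 / (0.093 − 0.072) = €301,180.95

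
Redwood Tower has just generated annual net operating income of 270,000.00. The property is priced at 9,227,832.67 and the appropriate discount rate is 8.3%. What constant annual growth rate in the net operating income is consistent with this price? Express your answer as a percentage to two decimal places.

P = D₀(1+g)/(r−g) ⇒ P(r−g) = D₀(1+g) ⇒ g(P+D₀) = P·r − D₀
g = (P·r − D₀)/(P + D₀) = (9,227,832.67×0.083 − 270,000.00) / (9,227,832.67 + 270,000.00) = 0.052213

5.22%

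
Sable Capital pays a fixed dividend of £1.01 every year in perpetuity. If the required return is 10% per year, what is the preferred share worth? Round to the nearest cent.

Level perpetuity: PV = C / r = £1.01 / 0.1 = £10.10

£10.10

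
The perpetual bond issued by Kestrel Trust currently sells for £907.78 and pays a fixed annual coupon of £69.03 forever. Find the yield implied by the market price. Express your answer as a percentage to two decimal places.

7.60%

P = C/r ⇒ r = C/P = £69.03/£907.78 = 0.076043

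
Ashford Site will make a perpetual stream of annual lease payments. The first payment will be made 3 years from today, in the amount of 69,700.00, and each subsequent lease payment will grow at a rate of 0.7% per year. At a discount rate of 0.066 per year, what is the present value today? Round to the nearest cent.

1039600.21

Value at end of year 2: C₁ / (r − g) = 69,700.00 / (0.066 − 0.007) = 1,181,355.9322
Discount to today: PV = 1,181,355.9322 / (1 + 0.066)^2 = 1,181,355.9322 / 1.136356 = 1,039,600.21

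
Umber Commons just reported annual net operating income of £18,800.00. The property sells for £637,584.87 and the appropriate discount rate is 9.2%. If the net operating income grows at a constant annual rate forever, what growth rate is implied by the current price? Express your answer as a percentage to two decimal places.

6.07%

P = D₀(1+g)/(r−g) ⇒ P(r−g) = D₀(1+g) ⇒ g(P+D₀) = P·r − D₀
g = (P·r − D₀)/(P + D₀) = (£637,584.87×0.092 − £18,800.00) / (£637,584.87 + £18,800.00) = 0.060723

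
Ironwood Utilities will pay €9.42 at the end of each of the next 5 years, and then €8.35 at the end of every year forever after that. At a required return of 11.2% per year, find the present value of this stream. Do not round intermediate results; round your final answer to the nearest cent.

PV of 5-year annuity: €9.42 × [1 − (1+0.112)^−5] / 0.112 = 34.64090
Perpetuity value at year 5: €8.35 / 0.112 = 74.55357
PV of perpetuity: 74.55357 / (1+0.112)^5 = 43.84747
Total PV = 34.64090 + 43.84747 = 78.48837

€78.49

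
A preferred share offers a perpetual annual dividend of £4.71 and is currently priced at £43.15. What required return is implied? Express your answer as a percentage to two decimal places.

P = C/r ⇒ r = C/P = £4.71/£43.15 = 0.109154

10.92%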